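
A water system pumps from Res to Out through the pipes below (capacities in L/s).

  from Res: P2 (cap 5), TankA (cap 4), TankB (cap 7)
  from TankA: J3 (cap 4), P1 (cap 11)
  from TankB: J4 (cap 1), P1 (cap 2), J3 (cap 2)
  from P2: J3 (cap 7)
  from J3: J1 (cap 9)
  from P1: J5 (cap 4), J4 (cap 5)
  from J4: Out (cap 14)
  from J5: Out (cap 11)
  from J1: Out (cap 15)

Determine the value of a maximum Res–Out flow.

14

Augment Res→TankB→J4→Out: bottleneck 1, flow now 1.
Augment Res→TankA→J3→J1→Out: bottleneck 4, flow now 5.
Augment Res→TankB→J3→J1→Out: bottleneck 2, flow now 7.
Augment Res→TankB→P1→J4→Out: bottleneck 2, flow now 9.
Augment Res→P2→J3→J1→Out: bottleneck 3, flow now 12.
Augment Res→P2→J3→TankA→P1→J4→Out: bottleneck 2, flow now 14. (uses reverse residual edge)
No augmenting path remains; maximum flow = 14.
In the residual graph, reachable from Res: {Res, TankB}.
Min-cut edges: Res→TankA (4), Res→P2 (5), TankB→J3 (2), TankB→P1 (2), TankB→J4 (1); capacity 4 + 5 + 2 + 2 + 1 = 14.
This cut is saturated, so no flow can exceed 14.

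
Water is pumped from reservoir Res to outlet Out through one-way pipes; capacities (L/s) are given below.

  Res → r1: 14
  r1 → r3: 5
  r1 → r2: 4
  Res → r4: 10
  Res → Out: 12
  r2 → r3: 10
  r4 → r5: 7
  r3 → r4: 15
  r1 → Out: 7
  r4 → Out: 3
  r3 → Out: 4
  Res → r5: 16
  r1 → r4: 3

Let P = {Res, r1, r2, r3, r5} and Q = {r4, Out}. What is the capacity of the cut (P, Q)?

51

Edges leaving {Res, r1, r2, r3, r5}: Res→r4 (10), Res→Out (12), r1→r4 (3), r1→Out (7), r3→r4 (15), r3→Out (4).
Cut capacity = 10 + 12 + 3 + 7 + 15 + 4 = 51.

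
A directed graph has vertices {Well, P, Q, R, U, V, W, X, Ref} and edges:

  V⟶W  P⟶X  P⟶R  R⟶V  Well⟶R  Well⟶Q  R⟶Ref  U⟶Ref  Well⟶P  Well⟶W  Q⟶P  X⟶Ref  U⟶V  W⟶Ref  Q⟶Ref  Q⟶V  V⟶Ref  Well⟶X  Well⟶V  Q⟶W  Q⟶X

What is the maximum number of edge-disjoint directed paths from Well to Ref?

Assign every edge capacity 1; by Menger, the answer equals the max flow.
Path Well→Q→Ref (+1); total 1.
Path Well→R→Ref (+1); total 2.
Path Well→V→Ref (+1); total 3.
Path Well→W→Ref (+1); total 4.
Path Well→X→Ref (+1); total 5.
No residual Well→Ref path; max flow = 5.
Certifying cut of size 5: {R→Ref, V→Ref, W→Ref, Well→Q, X→Ref}.

5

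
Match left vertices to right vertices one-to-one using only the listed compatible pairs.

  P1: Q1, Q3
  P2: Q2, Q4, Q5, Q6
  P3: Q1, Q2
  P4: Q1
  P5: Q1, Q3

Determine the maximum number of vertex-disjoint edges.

4

Unit-capacity flow: source→left, listed edges, right→sink; max matching = max flow.
Augmenting path P1→Q1 (+1); matched 1.
Augmenting path P2→Q2 (+1); matched 2.
Augmenting path P5→Q3 (+1); matched 3.
Augmenting path P3→Q2→P2→Q4 (+1); matched 4.
No augmenting path remains; maximum matching = 4.
König certificate: {P2, P3, Q1, Q3} is a vertex cover of size 4 (every listed pair touches it), so no matching can be larger.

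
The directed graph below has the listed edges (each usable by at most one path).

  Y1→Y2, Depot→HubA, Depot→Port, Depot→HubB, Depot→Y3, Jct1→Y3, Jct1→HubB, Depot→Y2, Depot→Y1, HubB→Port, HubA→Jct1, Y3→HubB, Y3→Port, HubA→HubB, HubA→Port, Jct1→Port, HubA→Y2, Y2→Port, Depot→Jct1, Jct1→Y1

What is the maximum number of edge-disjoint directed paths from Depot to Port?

Assign every edge capacity 1; by Menger, the answer equals the max flow.
Path Depot→Port (+1); total 1.
Path Depot→HubA→Port (+1); total 2.
Path Depot→Jct1→Port (+1); total 3.
Path Depot→Y3→Port (+1); total 4.
Path Depot→HubB→Port (+1); total 5.
Path Depot→Y2→Port (+1); total 6.
No residual Depot→Port path; max flow = 6.
Certifying cut of size 6: {Depot→HubA, Depot→HubB, Depot→Jct1, Depot→Port, Depot→Y3, Y2→Port}.

6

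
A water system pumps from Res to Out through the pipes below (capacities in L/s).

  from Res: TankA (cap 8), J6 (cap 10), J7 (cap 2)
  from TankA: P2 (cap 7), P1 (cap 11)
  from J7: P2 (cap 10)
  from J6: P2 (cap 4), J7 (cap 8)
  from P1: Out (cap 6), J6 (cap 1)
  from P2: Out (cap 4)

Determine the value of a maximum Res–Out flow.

10

Augment Res→TankA→P1→Out: bottleneck 6, flow now 6.
Augment Res→TankA→P2→Out: bottleneck 2, flow now 8.
Augment Res→J7→P2→Out: bottleneck 2, flow now 10.
No augmenting path remains; maximum flow = 10.
In the residual graph, reachable from Res: {Res, TankA, J7, J6, P1, P2}.
Min-cut edges: P1→Out (6), P2→Out (4); capacity 6 + 4 = 10.
This cut is saturated, so no flow can exceed 10.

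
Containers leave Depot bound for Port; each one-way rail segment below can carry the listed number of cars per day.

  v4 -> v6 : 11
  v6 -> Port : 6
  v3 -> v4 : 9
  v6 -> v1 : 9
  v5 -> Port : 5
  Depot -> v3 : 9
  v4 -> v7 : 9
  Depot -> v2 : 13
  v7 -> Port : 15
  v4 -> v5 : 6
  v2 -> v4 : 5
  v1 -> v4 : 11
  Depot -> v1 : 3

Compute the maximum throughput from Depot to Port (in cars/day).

17

Augment Depot→v1→v4→v5→Port: bottleneck 3, flow now 3.
Augment Depot→v2→v4→v5→Port: bottleneck 2, flow now 5.
Augment Depot→v2→v4→v6→Port: bottleneck 3, flow now 8.
Augment Depot→v3→v4→v6→Port: bottleneck 3, flow now 11.
Augment Depot→v3→v4→v7→Port: bottleneck 6, flow now 17.
No augmenting path remains; maximum flow = 17.
In the residual graph, reachable from Depot: {Depot, v2}.
Min-cut edges: Depot→v1 (3), Depot→v3 (9), v2→v4 (5); capacity 3 + 9 + 5 = 17.
This cut is saturated, so no flow can exceed 17.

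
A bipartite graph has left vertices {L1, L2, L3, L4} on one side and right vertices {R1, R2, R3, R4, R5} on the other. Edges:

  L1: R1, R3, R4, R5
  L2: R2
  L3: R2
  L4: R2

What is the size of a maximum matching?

2

Unit-capacity flow: source→left, listed edges, right→sink; max matching = max flow.
Augmenting path L1→R1 (+1); matched 1.
Augmenting path L2→R2 (+1); matched 2.
No augmenting path remains; maximum matching = 2.
König certificate: {L1, R2} is a vertex cover of size 2 (every listed pair touches it), so no matching can be larger.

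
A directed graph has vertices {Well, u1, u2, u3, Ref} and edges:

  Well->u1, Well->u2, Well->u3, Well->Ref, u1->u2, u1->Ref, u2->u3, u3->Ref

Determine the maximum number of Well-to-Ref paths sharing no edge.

3

Assign every edge capacity 1; by Menger, the answer equals the max flow.
Path Well→Ref (+1); total 1.
Path Well→u1→Ref (+1); total 2.
Path Well→u3→Ref (+1); total 3.
No residual Well→Ref path; max flow = 3.
Certifying cut of size 3: {Well→Ref, Well→u1, u3→Ref}.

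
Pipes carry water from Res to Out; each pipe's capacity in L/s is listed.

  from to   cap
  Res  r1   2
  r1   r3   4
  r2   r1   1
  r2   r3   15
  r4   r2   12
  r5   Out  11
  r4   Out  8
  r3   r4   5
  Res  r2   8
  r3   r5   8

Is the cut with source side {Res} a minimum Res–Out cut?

Given cut capacity: 2 + 8 = 10.
Augment Res→r1→r3→r4→Out: bottleneck 2, flow now 2.
Augment Res→r2→r3→r4→Out: bottleneck 3, flow now 5.
Augment Res→r2→r3→r5→Out: bottleneck 5, flow now 10.
No augmenting path remains; maximum flow = 10.
Cut capacity 10 equals the max flow, so it is a minimum cut.

Yes — it is a minimum cut (capacity 10).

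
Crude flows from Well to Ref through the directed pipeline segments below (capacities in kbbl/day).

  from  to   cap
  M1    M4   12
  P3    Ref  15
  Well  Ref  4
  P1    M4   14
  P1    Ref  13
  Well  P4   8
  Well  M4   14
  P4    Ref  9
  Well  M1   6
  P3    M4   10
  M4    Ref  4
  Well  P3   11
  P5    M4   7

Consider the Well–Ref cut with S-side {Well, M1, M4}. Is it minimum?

Yes — it is a minimum cut (capacity 27).

Given cut capacity: 8 + 11 + 4 + 4 = 27.
Augment Well→Ref: bottleneck 4, flow now 4.
Augment Well→P4→Ref: bottleneck 8, flow now 12.
Augment Well→P3→Ref: bottleneck 11, flow now 23.
Augment Well→M4→Ref: bottleneck 4, flow now 27.
No augmenting path remains; maximum flow = 27.
Cut capacity 27 equals the max flow, so it is a minimum cut.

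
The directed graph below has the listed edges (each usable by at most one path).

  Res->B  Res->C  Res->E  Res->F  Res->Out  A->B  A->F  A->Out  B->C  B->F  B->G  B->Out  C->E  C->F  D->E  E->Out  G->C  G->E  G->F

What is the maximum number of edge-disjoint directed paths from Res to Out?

3

Assign every edge capacity 1; by Menger, the answer equals the max flow.
Path Res→Out (+1); total 1.
Path Res→B→Out (+1); total 2.
Path Res→E→Out (+1); total 3.
No residual Res→Out path; max flow = 3.
Certifying cut of size 3: {E→Out, Res→B, Res→Out}.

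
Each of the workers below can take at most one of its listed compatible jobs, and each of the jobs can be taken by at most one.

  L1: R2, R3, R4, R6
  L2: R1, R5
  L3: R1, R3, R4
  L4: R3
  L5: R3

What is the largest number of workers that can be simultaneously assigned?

Unit-capacity flow: source→left, listed edges, right→sink; max matching = max flow.
Augmenting path L1→R2 (+1); matched 1.
Augmenting path L2→R1 (+1); matched 2.
Augmenting path L3→R3 (+1); matched 3.
Augmenting path L4→R3→L3→R4 (+1); matched 4.
No augmenting path remains; maximum matching = 4.
König certificate: {L1, L2, L3, R3} is a vertex cover of size 4 (every listed pair touches it), so no matching can be larger.

4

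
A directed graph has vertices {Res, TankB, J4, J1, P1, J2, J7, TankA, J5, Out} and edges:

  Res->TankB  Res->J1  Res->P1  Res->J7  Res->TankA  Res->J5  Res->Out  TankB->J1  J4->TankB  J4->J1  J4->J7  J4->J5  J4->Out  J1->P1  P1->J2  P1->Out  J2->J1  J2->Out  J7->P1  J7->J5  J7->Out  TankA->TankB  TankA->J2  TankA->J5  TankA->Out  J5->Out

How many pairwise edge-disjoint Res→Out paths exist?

Assign every edge capacity 1; by Menger, the answer equals the max flow.
Path Res→Out (+1); total 1.
Path Res→P1→Out (+1); total 2.
Path Res→J7→Out (+1); total 3.
Path Res→TankA→Out (+1); total 4.
Path Res→J5→Out (+1); total 5.
Path Res→J1→P1→J2→Out (+1); total 6.
No residual Res→Out path; max flow = 6.
Certifying cut of size 6: {J1→P1, Res→J5, Res→J7, Res→Out, Res→P1, Res→TankA}.

6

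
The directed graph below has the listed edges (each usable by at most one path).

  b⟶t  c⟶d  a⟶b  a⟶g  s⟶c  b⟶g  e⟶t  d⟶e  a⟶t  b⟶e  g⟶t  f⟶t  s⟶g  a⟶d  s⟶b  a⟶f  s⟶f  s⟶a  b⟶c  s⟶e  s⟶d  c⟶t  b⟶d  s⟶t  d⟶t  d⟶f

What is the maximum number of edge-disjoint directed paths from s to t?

Assign every edge capacity 1; by Menger, the answer equals the max flow.
Path s→t (+1); total 1.
Path s→a→t (+1); total 2.
Path s→b→t (+1); total 3.
Path s→c→t (+1); total 4.
Path s→d→t (+1); total 5.
Path s→e→t (+1); total 6.
Path s→f→t (+1); total 7.
Path s→g→t (+1); total 8.
No residual s→t path; max flow = 8.
Certifying cut of size 8: {s→a, s→b, s→c, s→d, s→e, s→f, s→g, s→t}.

8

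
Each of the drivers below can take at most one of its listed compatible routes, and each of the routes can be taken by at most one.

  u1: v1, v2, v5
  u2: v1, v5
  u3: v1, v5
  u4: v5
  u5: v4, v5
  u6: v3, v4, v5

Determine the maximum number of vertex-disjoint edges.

5

Unit-capacity flow: source→left, listed edges, right→sink; max matching = max flow.
Augmenting path u1→v1 (+1); matched 1.
Augmenting path u2→v5 (+1); matched 2.
Augmenting path u5→v4 (+1); matched 3.
Augmenting path u6→v3 (+1); matched 4.
Augmenting path u3→v1→u1→v2 (+1); matched 5.
No augmenting path remains; maximum matching = 5.
König certificate: {u1, u5, u6, v1, v5} is a vertex cover of size 5 (every listed pair touches it), so no matching can be larger.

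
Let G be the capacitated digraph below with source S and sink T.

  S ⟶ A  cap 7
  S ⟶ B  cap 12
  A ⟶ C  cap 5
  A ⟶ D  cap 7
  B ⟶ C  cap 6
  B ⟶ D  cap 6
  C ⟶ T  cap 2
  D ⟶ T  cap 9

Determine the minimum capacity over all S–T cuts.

11

Augment S→A→C→T: bottleneck 2, flow now 2.
Augment S→A→D→T: bottleneck 5, flow now 7.
Augment S→B→D→T: bottleneck 4, flow now 11.
No augmenting path remains; maximum flow = 11.
By max-flow min-cut, the minimum cut capacity equals the max flow.
In the residual graph, reachable from S: {S, A, B, C, D}.
Min-cut edges: C→T (2), D→T (9); capacity 2 + 9 = 11.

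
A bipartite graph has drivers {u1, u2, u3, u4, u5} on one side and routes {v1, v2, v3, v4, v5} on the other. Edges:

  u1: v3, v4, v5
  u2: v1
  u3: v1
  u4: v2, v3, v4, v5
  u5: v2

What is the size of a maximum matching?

Unit-capacity flow: source→left, listed edges, right→sink; max matching = max flow.
Augmenting path u1→v3 (+1); matched 1.
Augmenting path u2→v1 (+1); matched 2.
Augmenting path u4→v2 (+1); matched 3.
Augmenting path u5→v2→u4→v4 (+1); matched 4.
No augmenting path remains; maximum matching = 4.
König certificate: {u1, u4, u5, v1} is a vertex cover of size 4 (every listed pair touches it), so no matching can be larger.

4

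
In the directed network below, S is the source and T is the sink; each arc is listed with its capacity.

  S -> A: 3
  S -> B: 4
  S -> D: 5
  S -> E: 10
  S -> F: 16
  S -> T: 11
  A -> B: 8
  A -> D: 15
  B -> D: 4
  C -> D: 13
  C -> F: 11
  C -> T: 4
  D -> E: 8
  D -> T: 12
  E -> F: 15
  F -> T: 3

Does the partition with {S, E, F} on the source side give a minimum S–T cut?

Yes — it is a minimum cut (capacity 26).

Given cut capacity: 3 + 4 + 5 + 11 + 3 = 26.
Augment S→T: bottleneck 11, flow now 11.
Augment S→D→T: bottleneck 5, flow now 16.
Augment S→F→T: bottleneck 3, flow now 19.
Augment S→A→D→T: bottleneck 3, flow now 22.
Augment S→B→D→T: bottleneck 4, flow now 26.
No augmenting path remains; maximum flow = 26.
Cut capacity 26 equals the max flow, so it is a minimum cut.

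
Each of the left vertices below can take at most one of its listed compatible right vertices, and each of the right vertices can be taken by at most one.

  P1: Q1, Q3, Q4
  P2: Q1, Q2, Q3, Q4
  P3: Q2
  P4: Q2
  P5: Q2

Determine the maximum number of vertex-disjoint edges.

3

Unit-capacity flow: source→left, listed edges, right→sink; max matching = max flow.
Augmenting path P1→Q1 (+1); matched 1.
Augmenting path P2→Q2 (+1); matched 2.
Augmenting path P3→Q2→P2→Q3 (+1); matched 3.
No augmenting path remains; maximum matching = 3.
König certificate: {P1, P2, Q2} is a vertex cover of size 3 (every listed pair touches it), so no matching can be larger.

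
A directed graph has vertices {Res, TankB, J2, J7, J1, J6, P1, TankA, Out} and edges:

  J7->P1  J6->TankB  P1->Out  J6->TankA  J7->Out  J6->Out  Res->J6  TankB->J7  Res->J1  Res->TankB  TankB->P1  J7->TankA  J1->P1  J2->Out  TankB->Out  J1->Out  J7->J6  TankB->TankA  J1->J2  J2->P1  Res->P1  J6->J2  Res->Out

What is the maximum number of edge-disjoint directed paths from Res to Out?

5

Assign every edge capacity 1; by Menger, the answer equals the max flow.
Path Res→Out (+1); total 1.
Path Res→TankB→Out (+1); total 2.
Path Res→J1→Out (+1); total 3.
Path Res→J6→Out (+1); total 4.
Path Res→P1→Out (+1); total 5.
No residual Res→Out path; max flow = 5.
Certifying cut of size 5: {Res→J1, Res→J6, Res→Out, Res→P1, Res→TankB}.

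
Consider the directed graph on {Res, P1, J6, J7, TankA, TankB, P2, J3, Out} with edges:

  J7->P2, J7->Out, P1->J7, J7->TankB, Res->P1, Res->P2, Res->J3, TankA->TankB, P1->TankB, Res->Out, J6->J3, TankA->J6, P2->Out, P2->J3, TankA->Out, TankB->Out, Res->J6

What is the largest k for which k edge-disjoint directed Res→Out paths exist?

Assign every edge capacity 1; by Menger, the answer equals the max flow.
Path Res→Out (+1); total 1.
Path Res→P2→Out (+1); total 2.
Path Res→P1→J7→Out (+1); total 3.
No residual Res→Out path; max flow = 3.
Certifying cut of size 3: {Res→Out, Res→P1, Res→P2}.

3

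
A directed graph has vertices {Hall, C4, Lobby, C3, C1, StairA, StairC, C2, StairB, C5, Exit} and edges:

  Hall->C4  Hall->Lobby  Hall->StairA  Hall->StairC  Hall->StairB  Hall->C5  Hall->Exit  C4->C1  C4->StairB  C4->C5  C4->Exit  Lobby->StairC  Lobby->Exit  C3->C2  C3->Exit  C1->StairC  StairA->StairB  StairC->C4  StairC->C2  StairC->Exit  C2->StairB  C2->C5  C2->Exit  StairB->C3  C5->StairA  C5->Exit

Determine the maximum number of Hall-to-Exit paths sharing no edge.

6

Assign every edge capacity 1; by Menger, the answer equals the max flow.
Path Hall→Exit (+1); total 1.
Path Hall→C4→Exit (+1); total 2.
Path Hall→Lobby→Exit (+1); total 3.
Path Hall→StairC→Exit (+1); total 4.
Path Hall→C5→Exit (+1); total 5.
Path Hall→StairB→C3→Exit (+1); total 6.
No residual Hall→Exit path; max flow = 6.
Certifying cut of size 6: {Hall→C4, Hall→C5, Hall→Exit, Hall→Lobby, Hall→StairC, StairB→C3}.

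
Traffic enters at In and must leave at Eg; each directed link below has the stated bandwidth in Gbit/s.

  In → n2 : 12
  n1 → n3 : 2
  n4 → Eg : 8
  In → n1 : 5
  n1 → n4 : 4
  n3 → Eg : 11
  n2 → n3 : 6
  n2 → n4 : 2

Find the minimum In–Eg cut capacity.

13

Augment In→n1→n3→Eg: bottleneck 2, flow now 2.
Augment In→n1→n4→Eg: bottleneck 3, flow now 5.
Augment In→n2→n3→Eg: bottleneck 6, flow now 11.
Augment In→n2→n4→Eg: bottleneck 2, flow now 13.
No augmenting path remains; maximum flow = 13.
By max-flow min-cut, the minimum cut capacity equals the max flow.
In the residual graph, reachable from In: {In, n2}.
Min-cut edges: In→n1 (5), n2→n3 (6), n2→n4 (2); capacity 5 + 6 + 2 = 13.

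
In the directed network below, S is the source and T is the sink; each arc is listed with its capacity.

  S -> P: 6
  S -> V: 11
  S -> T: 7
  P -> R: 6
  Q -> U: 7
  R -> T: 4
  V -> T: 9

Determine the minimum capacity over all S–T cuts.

20

Augment S→T: bottleneck 7, flow now 7.
Augment S→V→T: bottleneck 9, flow now 16.
Augment S→P→R→T: bottleneck 4, flow now 20.
No augmenting path remains; maximum flow = 20.
By max-flow min-cut, the minimum cut capacity equals the max flow.
In the residual graph, reachable from S: {S, P, R, V}.
Min-cut edges: S→T (7), R→T (4), V→T (9); capacity 7 + 4 + 9 = 20.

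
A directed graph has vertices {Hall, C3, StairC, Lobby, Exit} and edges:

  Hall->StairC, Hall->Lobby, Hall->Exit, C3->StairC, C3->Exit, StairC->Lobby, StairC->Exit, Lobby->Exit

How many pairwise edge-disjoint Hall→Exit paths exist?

3

Assign every edge capacity 1; by Menger, the answer equals the max flow.
Path Hall→Exit (+1); total 1.
Path Hall→StairC→Exit (+1); total 2.
Path Hall→Lobby→Exit (+1); total 3.
No residual Hall→Exit path; max flow = 3.
Certifying cut of size 3: {Hall→Exit, Hall→Lobby, Hall→StairC}.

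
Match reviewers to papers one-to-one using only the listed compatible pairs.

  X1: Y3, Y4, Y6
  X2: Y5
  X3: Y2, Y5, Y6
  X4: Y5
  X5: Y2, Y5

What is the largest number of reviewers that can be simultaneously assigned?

Unit-capacity flow: source→left, listed edges, right→sink; max matching = max flow.
Augmenting path X1→Y3 (+1); matched 1.
Augmenting path X2→Y5 (+1); matched 2.
Augmenting path X3→Y2 (+1); matched 3.
Augmenting path X5→Y2→X3→Y6 (+1); matched 4.
No augmenting path remains; maximum matching = 4.
König certificate: {X1, X3, X5, Y5} is a vertex cover of size 4 (every listed pair touches it), so no matching can be larger.

4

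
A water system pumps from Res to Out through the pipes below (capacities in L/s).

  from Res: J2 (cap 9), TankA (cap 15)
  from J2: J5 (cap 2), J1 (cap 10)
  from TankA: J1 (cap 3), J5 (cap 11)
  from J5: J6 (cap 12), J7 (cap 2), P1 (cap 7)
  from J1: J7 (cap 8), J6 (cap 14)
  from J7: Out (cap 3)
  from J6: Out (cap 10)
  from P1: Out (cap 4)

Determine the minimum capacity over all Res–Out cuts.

17

Augment Res→J2→J5→J7→Out: bottleneck 2, flow now 2.
Augment Res→J2→J1→J7→Out: bottleneck 1, flow now 3.
Augment Res→J2→J1→J6→Out: bottleneck 6, flow now 9.
Augment Res→TankA→J5→J6→Out: bottleneck 4, flow now 13.
Augment Res→TankA→J5→P1→Out: bottleneck 4, flow now 17.
No augmenting path remains; maximum flow = 17.
By max-flow min-cut, the minimum cut capacity equals the max flow.
In the residual graph, reachable from Res: {Res, J2, TankA, J5, J1, J7, J6, P1}.
Min-cut edges: J7→Out (3), J6→Out (10), P1→Out (4); capacity 3 + 10 + 4 = 17.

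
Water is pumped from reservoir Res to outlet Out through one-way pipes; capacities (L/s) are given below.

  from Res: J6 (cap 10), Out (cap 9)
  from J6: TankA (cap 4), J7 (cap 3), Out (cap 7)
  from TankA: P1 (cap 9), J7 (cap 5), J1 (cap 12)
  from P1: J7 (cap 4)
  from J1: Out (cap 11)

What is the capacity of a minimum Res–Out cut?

Augment Res→Out: bottleneck 9, flow now 9.
Augment Res→J6→Out: bottleneck 7, flow now 16.
Augment Res→J6→TankA→J1→Out: bottleneck 3, flow now 19.
No augmenting path remains; maximum flow = 19.
By max-flow min-cut, the minimum cut capacity equals the max flow.
In the residual graph, reachable from Res: {Res}.
Min-cut edges: Res→J6 (10), Res→Out (9); capacity 10 + 9 = 19.

19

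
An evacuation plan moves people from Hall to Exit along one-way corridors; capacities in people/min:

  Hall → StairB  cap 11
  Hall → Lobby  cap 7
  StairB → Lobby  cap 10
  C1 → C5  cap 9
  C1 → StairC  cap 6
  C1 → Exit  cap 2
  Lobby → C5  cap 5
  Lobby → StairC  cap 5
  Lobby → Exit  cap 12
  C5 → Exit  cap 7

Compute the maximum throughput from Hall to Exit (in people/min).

17

Augment Hall→Lobby→Exit: bottleneck 7, flow now 7.
Augment Hall→StairB→Lobby→Exit: bottleneck 5, flow now 12.
Augment Hall→StairB→Lobby→C5→Exit: bottleneck 5, flow now 17.
No augmenting path remains; maximum flow = 17.
In the residual graph, reachable from Hall: {Hall, StairB}.
Min-cut edges: Hall→Lobby (7), StairB→Lobby (10); capacity 7 + 10 = 17.
This cut is saturated, so no flow can exceed 17.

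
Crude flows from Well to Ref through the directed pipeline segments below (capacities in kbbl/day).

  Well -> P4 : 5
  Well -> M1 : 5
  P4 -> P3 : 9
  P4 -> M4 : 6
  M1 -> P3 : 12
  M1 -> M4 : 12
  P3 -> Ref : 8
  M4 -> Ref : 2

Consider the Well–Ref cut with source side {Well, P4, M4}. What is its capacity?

Edges leaving {Well, P4, M4}: Well→M1 (5), P4→P3 (9), M4→Ref (2).
Cut capacity = 5 + 9 + 2 = 16.

16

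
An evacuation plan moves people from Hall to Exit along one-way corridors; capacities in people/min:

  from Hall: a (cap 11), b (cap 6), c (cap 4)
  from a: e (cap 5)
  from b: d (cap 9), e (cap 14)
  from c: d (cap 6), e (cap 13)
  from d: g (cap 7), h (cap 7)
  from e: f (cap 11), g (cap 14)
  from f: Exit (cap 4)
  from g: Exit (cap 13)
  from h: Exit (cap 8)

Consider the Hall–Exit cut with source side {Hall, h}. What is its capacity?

Edges leaving {Hall, h}: Hall→a (11), Hall→b (6), Hall→c (4), h→Exit (8).
Cut capacity = 11 + 6 + 4 + 8 = 29.

29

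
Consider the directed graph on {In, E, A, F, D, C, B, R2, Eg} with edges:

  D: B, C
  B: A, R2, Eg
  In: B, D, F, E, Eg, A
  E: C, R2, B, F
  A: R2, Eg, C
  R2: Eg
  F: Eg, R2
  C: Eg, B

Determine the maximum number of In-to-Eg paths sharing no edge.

6

Assign every edge capacity 1; by Menger, the answer equals the max flow.
Path In→Eg (+1); total 1.
Path In→A→Eg (+1); total 2.
Path In→F→Eg (+1); total 3.
Path In→B→Eg (+1); total 4.
Path In→E→C→Eg (+1); total 5.
Path In→D→B→R2→Eg (+1); total 6.
No residual In→Eg path; max flow = 6.
Certifying cut of size 6: {In→A, In→B, In→D, In→E, In→Eg, In→F}.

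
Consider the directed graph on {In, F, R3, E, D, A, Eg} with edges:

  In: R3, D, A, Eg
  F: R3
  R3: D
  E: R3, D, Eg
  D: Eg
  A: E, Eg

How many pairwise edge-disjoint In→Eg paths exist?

Assign every edge capacity 1; by Menger, the answer equals the max flow.
Path In→Eg (+1); total 1.
Path In→D→Eg (+1); total 2.
Path In→A→Eg (+1); total 3.
No residual In→Eg path; max flow = 3.
Certifying cut of size 3: {D→Eg, In→A, In→Eg}.

3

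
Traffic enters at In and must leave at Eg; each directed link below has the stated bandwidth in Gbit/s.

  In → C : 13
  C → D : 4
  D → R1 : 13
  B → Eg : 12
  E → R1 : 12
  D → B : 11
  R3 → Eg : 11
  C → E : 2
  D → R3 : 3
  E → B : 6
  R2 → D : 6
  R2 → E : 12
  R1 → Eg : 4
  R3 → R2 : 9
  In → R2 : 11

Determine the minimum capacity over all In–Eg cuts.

Augment In→C→D→B→Eg: bottleneck 4, flow now 4.
Augment In→C→E→B→Eg: bottleneck 2, flow now 6.
Augment In→R2→D→B→Eg: bottleneck 6, flow now 12.
Augment In→R2→E→R1→Eg: bottleneck 4, flow now 16.
Augment In→R2→E→B→D→R3→Eg: bottleneck 1, flow now 17. (uses reverse residual edge)
No augmenting path remains; maximum flow = 17.
By max-flow min-cut, the minimum cut capacity equals the max flow.
In the residual graph, reachable from In: {In, C}.
Min-cut edges: In→R2 (11), C→D (4), C→E (2); capacity 11 + 4 + 2 = 17.

17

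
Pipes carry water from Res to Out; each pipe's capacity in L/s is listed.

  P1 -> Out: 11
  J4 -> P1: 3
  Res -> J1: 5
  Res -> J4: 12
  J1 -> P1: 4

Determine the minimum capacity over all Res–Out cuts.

7

Augment Res→J1→P1→Out: bottleneck 4, flow now 4.
Augment Res→J4→P1→Out: bottleneck 3, flow now 7.
No augmenting path remains; maximum flow = 7.
By max-flow min-cut, the minimum cut capacity equals the max flow.
In the residual graph, reachable from Res: {Res, J1, J4}.
Min-cut edges: J1→P1 (4), J4→P1 (3); capacity 4 + 3 = 7.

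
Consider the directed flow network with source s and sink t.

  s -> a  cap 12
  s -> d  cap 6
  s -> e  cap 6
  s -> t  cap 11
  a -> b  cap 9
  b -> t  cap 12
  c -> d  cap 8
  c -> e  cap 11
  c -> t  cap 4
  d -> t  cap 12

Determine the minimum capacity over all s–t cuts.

Augment s→t: bottleneck 11, flow now 11.
Augment s→d→t: bottleneck 6, flow now 17.
Augment s→a→b→t: bottleneck 9, flow now 26.
No augmenting path remains; maximum flow = 26.
By max-flow min-cut, the minimum cut capacity equals the max flow.
In the residual graph, reachable from s: {s, a, e}.
Min-cut edges: s→d (6), s→t (11), a→b (9); capacity 6 + 11 + 9 = 26.

26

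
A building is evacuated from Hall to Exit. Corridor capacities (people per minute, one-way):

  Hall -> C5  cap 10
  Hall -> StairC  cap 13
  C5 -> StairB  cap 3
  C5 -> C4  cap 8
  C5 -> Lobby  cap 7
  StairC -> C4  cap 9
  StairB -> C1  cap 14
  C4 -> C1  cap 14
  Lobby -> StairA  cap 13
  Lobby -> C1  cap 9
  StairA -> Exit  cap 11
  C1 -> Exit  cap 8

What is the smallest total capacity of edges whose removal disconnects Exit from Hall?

15

Augment Hall→C5→StairB→C1→Exit: bottleneck 3, flow now 3.
Augment Hall→C5→C4→C1→Exit: bottleneck 5, flow now 8.
Augment Hall→C5→Lobby→StairA→Exit: bottleneck 2, flow now 10.
Augment Hall→StairC→C4→C5→Lobby→StairA→Exit: bottleneck 5, flow now 15. (uses reverse residual edge)
No augmenting path remains; maximum flow = 15.
By max-flow min-cut, the minimum cut capacity equals the max flow.
In the residual graph, reachable from Hall: {Hall, C5, StairC, StairB, C4, C1}.
Min-cut edges: C5→Lobby (7), C1→Exit (8); capacity 7 + 8 = 15.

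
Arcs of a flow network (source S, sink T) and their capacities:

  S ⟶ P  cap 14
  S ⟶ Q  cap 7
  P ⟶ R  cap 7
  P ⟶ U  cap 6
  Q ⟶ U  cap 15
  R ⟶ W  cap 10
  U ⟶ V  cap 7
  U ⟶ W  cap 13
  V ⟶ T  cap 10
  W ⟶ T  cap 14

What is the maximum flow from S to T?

Augment S→P→R→W→T: bottleneck 7, flow now 7.
Augment S→P→U→V→T: bottleneck 6, flow now 13.
Augment S→Q→U→V→T: bottleneck 1, flow now 14.
Augment S→Q→U→W→T: bottleneck 6, flow now 20.
No augmenting path remains; maximum flow = 20.
In the residual graph, reachable from S: {S, P}.
Min-cut edges: S→Q (7), P→R (7), P→U (6); capacity 7 + 7 + 6 = 20.
This cut is saturated, so no flow can exceed 20.

20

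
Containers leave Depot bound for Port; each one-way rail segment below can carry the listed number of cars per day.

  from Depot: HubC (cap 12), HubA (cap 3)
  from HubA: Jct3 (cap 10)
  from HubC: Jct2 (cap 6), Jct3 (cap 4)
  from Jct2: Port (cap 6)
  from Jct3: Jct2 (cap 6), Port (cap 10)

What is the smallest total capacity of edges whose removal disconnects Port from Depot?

Augment Depot→HubA→Jct3→Port: bottleneck 3, flow now 3.
Augment Depot→HubC→Jct2→Port: bottleneck 6, flow now 9.
Augment Depot→HubC→Jct3→Port: bottleneck 4, flow now 13.
No augmenting path remains; maximum flow = 13.
By max-flow min-cut, the minimum cut capacity equals the max flow.
In the residual graph, reachable from Depot: {Depot, HubC}.
Min-cut edges: Depot→HubA (3), HubC→Jct2 (6), HubC→Jct3 (4); capacity 3 + 6 + 4 = 13.

13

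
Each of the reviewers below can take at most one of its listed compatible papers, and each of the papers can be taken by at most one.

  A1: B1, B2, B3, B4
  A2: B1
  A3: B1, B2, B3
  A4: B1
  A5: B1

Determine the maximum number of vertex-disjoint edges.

Unit-capacity flow: source→left, listed edges, right→sink; max matching = max flow.
Augmenting path A1→B1 (+1); matched 1.
Augmenting path A3→B2 (+1); matched 2.
Augmenting path A2→B1→A1→B3 (+1); matched 3.
No augmenting path remains; maximum matching = 3.
König certificate: {A1, A3, B1} is a vertex cover of size 3 (every listed pair touches it), so no matching can be larger.

3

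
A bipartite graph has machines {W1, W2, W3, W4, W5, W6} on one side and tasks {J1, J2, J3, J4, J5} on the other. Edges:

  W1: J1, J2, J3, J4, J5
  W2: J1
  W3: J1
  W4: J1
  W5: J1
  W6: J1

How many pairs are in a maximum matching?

Unit-capacity flow: source→left, listed edges, right→sink; max matching = max flow.
Augmenting path W1→J1 (+1); matched 1.
Augmenting path W2→J1→W1→J2 (+1); matched 2.
No augmenting path remains; maximum matching = 2.
König certificate: {W1, J1} is a vertex cover of size 2 (every listed pair touches it), so no matching can be larger.

2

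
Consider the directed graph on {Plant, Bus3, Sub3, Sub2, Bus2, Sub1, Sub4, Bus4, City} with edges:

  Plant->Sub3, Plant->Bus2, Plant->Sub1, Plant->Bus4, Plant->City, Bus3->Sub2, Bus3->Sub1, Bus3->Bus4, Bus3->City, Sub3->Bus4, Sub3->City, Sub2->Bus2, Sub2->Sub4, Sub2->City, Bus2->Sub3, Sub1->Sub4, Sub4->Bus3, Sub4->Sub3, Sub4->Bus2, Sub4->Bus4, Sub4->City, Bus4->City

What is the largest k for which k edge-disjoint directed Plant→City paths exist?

4

Assign every edge capacity 1; by Menger, the answer equals the max flow.
Path Plant→City (+1); total 1.
Path Plant→Sub3→City (+1); total 2.
Path Plant→Bus4→City (+1); total 3.
Path Plant→Sub1→Sub4→City (+1); total 4.
No residual Plant→City path; max flow = 4.
Certifying cut of size 4: {Bus4→City, Plant→City, Plant→Sub1, Sub3→City}.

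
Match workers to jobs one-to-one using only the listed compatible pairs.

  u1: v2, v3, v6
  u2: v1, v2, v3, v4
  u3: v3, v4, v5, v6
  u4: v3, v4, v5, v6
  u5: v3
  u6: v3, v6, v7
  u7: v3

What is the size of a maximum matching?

6

Unit-capacity flow: source→left, listed edges, right→sink; max matching = max flow.
Augmenting path u1→v2 (+1); matched 1.
Augmenting path u2→v1 (+1); matched 2.
Augmenting path u3→v3 (+1); matched 3.
Augmenting path u4→v4 (+1); matched 4.
Augmenting path u6→v6 (+1); matched 5.
Augmenting path u5→v3→u3→v5 (+1); matched 6.
No augmenting path remains; maximum matching = 6.
König certificate: {u1, u2, u3, u4, u6, v3} is a vertex cover of size 6 (every listed pair touches it), so no matching can be larger.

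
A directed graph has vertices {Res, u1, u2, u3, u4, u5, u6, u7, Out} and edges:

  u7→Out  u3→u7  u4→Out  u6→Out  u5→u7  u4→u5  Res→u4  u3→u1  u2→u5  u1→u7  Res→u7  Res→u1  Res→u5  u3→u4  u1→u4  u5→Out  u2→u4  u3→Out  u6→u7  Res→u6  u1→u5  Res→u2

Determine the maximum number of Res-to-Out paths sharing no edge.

Assign every edge capacity 1; by Menger, the answer equals the max flow.
Path Res→u4→Out (+1); total 1.
Path Res→u5→Out (+1); total 2.
Path Res→u6→Out (+1); total 3.
Path Res→u7→Out (+1); total 4.
No residual Res→Out path; max flow = 4.
Certifying cut of size 4: {Res→u6, u4→Out, u5→Out, u7→Out}.

4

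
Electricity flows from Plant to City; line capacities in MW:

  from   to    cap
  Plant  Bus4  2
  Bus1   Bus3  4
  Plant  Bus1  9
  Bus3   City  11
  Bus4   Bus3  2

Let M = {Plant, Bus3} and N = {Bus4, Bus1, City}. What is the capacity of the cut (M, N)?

22

Edges leaving {Plant, Bus3}: Plant→Bus4 (2), Plant→Bus1 (9), Bus3→City (11).
Cut capacity = 2 + 9 + 11 = 22.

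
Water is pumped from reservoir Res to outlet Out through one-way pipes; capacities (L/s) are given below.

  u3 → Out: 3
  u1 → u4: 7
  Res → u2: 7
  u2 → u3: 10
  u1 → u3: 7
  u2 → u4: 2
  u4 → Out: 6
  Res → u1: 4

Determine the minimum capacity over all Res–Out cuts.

Augment Res→u1→u3→Out: bottleneck 3, flow now 3.
Augment Res→u1→u4→Out: bottleneck 1, flow now 4.
Augment Res→u2→u4→Out: bottleneck 2, flow now 6.
Augment Res→u2→u3→u1→u4→Out: bottleneck 3, flow now 9. (uses reverse residual edge)
No augmenting path remains; maximum flow = 9.
By max-flow min-cut, the minimum cut capacity equals the max flow.
In the residual graph, reachable from Res: {Res, u2, u3}.
Min-cut edges: Res→u1 (4), u2→u4 (2), u3→Out (3); capacity 4 + 2 + 3 = 9.

9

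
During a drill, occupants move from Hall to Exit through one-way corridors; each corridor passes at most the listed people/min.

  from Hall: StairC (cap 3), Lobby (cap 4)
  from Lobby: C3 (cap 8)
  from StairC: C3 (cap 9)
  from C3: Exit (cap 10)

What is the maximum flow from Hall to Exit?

Augment Hall→Lobby→C3→Exit: bottleneck 4, flow now 4.
Augment Hall→StairC→C3→Exit: bottleneck 3, flow now 7.
No augmenting path remains; maximum flow = 7.
In the residual graph, reachable from Hall: {Hall}.
Min-cut edges: Hall→Lobby (4), Hall→StairC (3); capacity 4 + 3 = 7.
This cut is saturated, so no flow can exceed 7.

7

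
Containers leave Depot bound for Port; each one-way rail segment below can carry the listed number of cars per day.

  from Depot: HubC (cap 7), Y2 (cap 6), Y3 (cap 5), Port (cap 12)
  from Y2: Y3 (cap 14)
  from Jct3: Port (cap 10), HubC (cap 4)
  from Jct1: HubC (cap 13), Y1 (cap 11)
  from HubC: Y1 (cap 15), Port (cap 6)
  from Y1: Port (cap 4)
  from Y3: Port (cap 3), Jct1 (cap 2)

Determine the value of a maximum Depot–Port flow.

24

Augment Depot→Port: bottleneck 12, flow now 12.
Augment Depot→HubC→Port: bottleneck 6, flow now 18.
Augment Depot→Y3→Port: bottleneck 3, flow now 21.
Augment Depot→HubC→Y1→Port: bottleneck 1, flow now 22.
Augment Depot→Y3→Jct1→Y1→Port: bottleneck 2, flow now 24.
No augmenting path remains; maximum flow = 24.
In the residual graph, reachable from Depot: {Depot, Y2, Y3}.
Min-cut edges: Depot→HubC (7), Depot→Port (12), Y3→Jct1 (2), Y3→Port (3); capacity 7 + 12 + 2 + 3 = 24.
This cut is saturated, so no flow can exceed 24.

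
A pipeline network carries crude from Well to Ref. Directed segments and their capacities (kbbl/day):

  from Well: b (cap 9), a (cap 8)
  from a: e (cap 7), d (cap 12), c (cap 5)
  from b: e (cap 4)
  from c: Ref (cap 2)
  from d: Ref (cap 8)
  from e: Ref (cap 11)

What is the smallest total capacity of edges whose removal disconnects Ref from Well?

Augment Well→a→c→Ref: bottleneck 2, flow now 2.
Augment Well→a→d→Ref: bottleneck 6, flow now 8.
Augment Well→b→e→Ref: bottleneck 4, flow now 12.
No augmenting path remains; maximum flow = 12.
By max-flow min-cut, the minimum cut capacity equals the max flow.
In the residual graph, reachable from Well: {Well, b}.
Min-cut edges: Well→a (8), b→e (4); capacity 8 + 4 = 12.

12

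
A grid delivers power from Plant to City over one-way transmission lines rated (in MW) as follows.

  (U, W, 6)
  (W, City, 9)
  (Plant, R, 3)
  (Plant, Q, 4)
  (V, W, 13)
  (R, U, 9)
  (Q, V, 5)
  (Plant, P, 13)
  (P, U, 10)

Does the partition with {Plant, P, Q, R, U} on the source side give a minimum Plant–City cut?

Given cut capacity: 5 + 6 = 11.
Augment Plant→P→U→W→City: bottleneck 6, flow now 6.
Augment Plant→Q→V→W→City: bottleneck 3, flow now 9.
No augmenting path remains; maximum flow = 9.
In the residual graph, reachable from Plant: {Plant, P, Q, R, U, V, W}.
Min-cut edges: W→City (9); capacity 9 = 9.
Cut capacity 11 exceeds the max flow 9, so it is not minimum.

No — its capacity is 11, but the minimum cut has capacity 9.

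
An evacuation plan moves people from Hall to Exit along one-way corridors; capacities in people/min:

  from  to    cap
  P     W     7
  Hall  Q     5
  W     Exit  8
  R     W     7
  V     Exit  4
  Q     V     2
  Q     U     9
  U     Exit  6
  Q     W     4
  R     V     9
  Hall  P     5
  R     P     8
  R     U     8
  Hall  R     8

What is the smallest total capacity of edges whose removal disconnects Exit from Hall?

Augment Hall→P→W→Exit: bottleneck 5, flow now 5.
Augment Hall→Q→U→Exit: bottleneck 5, flow now 10.
Augment Hall→R→U→Exit: bottleneck 1, flow now 11.
Augment Hall→R→V→Exit: bottleneck 4, flow now 15.
Augment Hall→R→W→Exit: bottleneck 3, flow now 18.
No augmenting path remains; maximum flow = 18.
By max-flow min-cut, the minimum cut capacity equals the max flow.
In the residual graph, reachable from Hall: {Hall}.
Min-cut edges: Hall→P (5), Hall→Q (5), Hall→R (8); capacity 5 + 5 + 8 = 18.

18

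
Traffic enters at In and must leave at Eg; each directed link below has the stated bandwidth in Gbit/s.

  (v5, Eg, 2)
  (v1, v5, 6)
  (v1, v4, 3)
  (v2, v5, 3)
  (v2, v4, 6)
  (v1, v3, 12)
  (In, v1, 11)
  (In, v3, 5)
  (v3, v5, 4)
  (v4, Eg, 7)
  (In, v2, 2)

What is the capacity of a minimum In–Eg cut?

7

Augment In→v1→v4→Eg: bottleneck 3, flow now 3.
Augment In→v1→v5→Eg: bottleneck 2, flow now 5.
Augment In→v2→v4→Eg: bottleneck 2, flow now 7.
No augmenting path remains; maximum flow = 7.
By max-flow min-cut, the minimum cut capacity equals the max flow.
In the residual graph, reachable from In: {In, v1, v3, v5}.
Min-cut edges: In→v2 (2), v1→v4 (3), v5→Eg (2); capacity 2 + 3 + 2 = 7.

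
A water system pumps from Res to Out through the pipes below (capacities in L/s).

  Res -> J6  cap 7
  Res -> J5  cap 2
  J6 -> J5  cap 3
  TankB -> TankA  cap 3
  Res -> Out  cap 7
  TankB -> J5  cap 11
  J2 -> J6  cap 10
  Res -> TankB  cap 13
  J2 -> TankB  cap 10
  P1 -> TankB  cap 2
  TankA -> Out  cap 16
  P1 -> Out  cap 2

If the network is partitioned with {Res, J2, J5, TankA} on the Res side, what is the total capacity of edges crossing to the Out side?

Edges leaving {Res, J2, J5, TankA}: Res→TankB (13), Res→J6 (7), Res→Out (7), J2→TankB (10), J2→J6 (10), TankA→Out (16).
Cut capacity = 13 + 7 + 7 + 10 + 10 + 16 = 63.

63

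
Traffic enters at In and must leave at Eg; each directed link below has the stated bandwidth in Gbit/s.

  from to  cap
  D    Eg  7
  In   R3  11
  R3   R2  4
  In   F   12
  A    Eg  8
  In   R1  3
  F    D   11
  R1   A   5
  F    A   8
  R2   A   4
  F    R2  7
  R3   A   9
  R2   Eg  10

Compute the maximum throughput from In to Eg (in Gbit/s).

24

Augment In→R1→A→Eg: bottleneck 3, flow now 3.
Augment In→F→R2→Eg: bottleneck 7, flow now 10.
Augment In→F→A→Eg: bottleneck 5, flow now 15.
Augment In→R3→R2→Eg: bottleneck 3, flow now 18.
Augment In→R3→R2→F→D→Eg: bottleneck 1, flow now 19. (uses reverse residual edge)
Augment In→R3→A→F→D→Eg: bottleneck 5, flow now 24. (uses reverse residual edge)
No augmenting path remains; maximum flow = 24.
In the residual graph, reachable from In: {In, R1, R3, A}.
Min-cut edges: In→F (12), R3→R2 (4), A→Eg (8); capacity 12 + 4 + 8 = 24.
This cut is saturated, so no flow can exceed 24.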